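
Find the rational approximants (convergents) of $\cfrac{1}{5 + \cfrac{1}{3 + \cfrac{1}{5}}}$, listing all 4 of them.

0/1, 1/5, 3/16, 16/85

Using the convergent recurrence p_i = a_i*p_{i-1} + p_{i-2}, q_i = a_i*q_{i-1} + q_{i-2} with p_{-2}=0, p_{-1}=1, q_{-2}=1, q_{-1}=0:
  i=0: a_0=0, p_0 = 0*1 + 0 = 0, q_0 = 0*0 + 1 = 1.
  i=1: a_1=5, p_1 = 5*0 + 1 = 1, q_1 = 5*1 + 0 = 5.
  i=2: a_2=3, p_2 = 3*1 + 0 = 3, q_2 = 3*5 + 1 = 16.
  i=3: a_3=5, p_3 = 5*3 + 1 = 16, q_3 = 5*16 + 5 = 85.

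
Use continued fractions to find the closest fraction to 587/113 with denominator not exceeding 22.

109/21

Expand x = 587/113 as a continued fraction with the Euclidean algorithm:
  587 = 5*113 + 22, so a_0 = 5.
  113 = 5*22 + 3, so a_1 = 5.
  22 = 7*3 + 1, so a_2 = 7.
  3 = 3*1 + 0, so a_3 = 3.
so x = [5; 5, 7, 3].
Convergents (p_i = a_i*p_{i-1} + p_{i-2}, q_i = a_i*q_{i-1} + q_{i-2} with p_{-2}=0, p_{-1}=1, q_{-2}=1, q_{-1}=0), until the denominator exceeds 22:
  i=0: a_0=5, p_0 = 5*1 + 0 = 5, q_0 = 5*0 + 1 = 1.
  i=1: a_1=5, p_1 = 5*5 + 1 = 26, q_1 = 5*1 + 0 = 5.
  i=2: a_2=7, p_2 = 7*26 + 5 = 187, q_2 = 7*5 + 1 = 36.
q_2 = 36 > 22, so the last convergent with denominator <= 22 is p_1/q_1 = 26/5.
The closest fraction with denominator <= 22 is either p_1/q_1 or the intermediate fraction (k*p_1 + p_0)/(k*q_1 + q_0) with the largest k >= 1 whose denominator stays <= 22; these approach x as k grows, and every other convergent or intermediate fraction in range is farther away.
Largest k: floor((22 - q_0)/q_1) = floor((22 - 1)/5) = 4.
That gives (4*26 + 5)/(4*5 + 1) = 109/21.
Compare the errors: |x - 26/5| = |587*5 - 26*113|/(113*5) = 3/565, and |x - 109/21| = |587*21 - 109*113|/(113*21) = 10/2373.
Cross-multiplying, 10*565 = 5650 < 7119 = 3*2373, so 10/2373 is smaller: the intermediate fraction 109/21 is closer to x than 26/5.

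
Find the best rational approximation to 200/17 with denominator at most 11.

Expand x = 200/17 as a continued fraction with the Euclidean algorithm:
  200 = 11*17 + 13, so a_0 = 11.
  17 = 1*13 + 4, so a_1 = 1.
  13 = 3*4 + 1, so a_2 = 3.
  4 = 4*1 + 0, so a_3 = 4.
so x = [11; 1, 3, 4].
Convergents (p_i = a_i*p_{i-1} + p_{i-2}, q_i = a_i*q_{i-1} + q_{i-2} with p_{-2}=0, p_{-1}=1, q_{-2}=1, q_{-1}=0), until the denominator exceeds 11:
  i=0: a_0=11, p_0 = 11*1 + 0 = 11, q_0 = 11*0 + 1 = 1.
  i=1: a_1=1, p_1 = 1*11 + 1 = 12, q_1 = 1*1 + 0 = 1.
  i=2: a_2=3, p_2 = 3*12 + 11 = 47, q_2 = 3*1 + 1 = 4.
  i=3: a_3=4, p_3 = 4*47 + 12 = 200, q_3 = 4*4 + 1 = 17.
q_3 = 17 > 11, so the last convergent with denominator <= 11 is p_2/q_2 = 47/4.
The closest fraction with denominator <= 11 is either p_2/q_2 or the intermediate fraction (k*p_2 + p_1)/(k*q_2 + q_1) with the largest k >= 1 whose denominator stays <= 11; these approach x as k grows, and every other convergent or intermediate fraction in range is farther away.
Largest k: floor((11 - q_1)/q_2) = floor((11 - 1)/4) = 2.
That gives (2*47 + 12)/(2*4 + 1) = 106/9.
Compare the errors: |x - 47/4| = |200*4 - 47*17|/(17*4) = 1/68, and |x - 106/9| = |200*9 - 106*17|/(17*9) = 2/153.
Cross-multiplying, 2*68 = 136 < 153 = 1*153, so 2/153 is smaller: the intermediate fraction 106/9 is closer to x than 47/4.

106/9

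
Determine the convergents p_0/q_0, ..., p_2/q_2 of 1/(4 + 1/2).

0/1, 1/4, 2/9

Using the convergent recurrence p_i = a_i*p_{i-1} + p_{i-2}, q_i = a_i*q_{i-1} + q_{i-2} with p_{-2}=0, p_{-1}=1, q_{-2}=1, q_{-1}=0:
  i=0: a_0=0, p_0 = 0*1 + 0 = 0, q_0 = 0*0 + 1 = 1.
  i=1: a_1=4, p_1 = 4*0 + 1 = 1, q_1 = 4*1 + 0 = 4.
  i=2: a_2=2, p_2 = 2*1 + 0 = 2, q_2 = 2*4 + 1 = 9.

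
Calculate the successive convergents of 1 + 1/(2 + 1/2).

Using the convergent recurrence p_i = a_i*p_{i-1} + p_{i-2}, q_i = a_i*q_{i-1} + q_{i-2} with p_{-2}=0, p_{-1}=1, q_{-2}=1, q_{-1}=0:
  i=0: a_0=1, p_0 = 1*1 + 0 = 1, q_0 = 1*0 + 1 = 1.
  i=1: a_1=2, p_1 = 2*1 + 1 = 3, q_1 = 2*1 + 0 = 2.
  i=2: a_2=2, p_2 = 2*3 + 1 = 7, q_2 = 2*2 + 1 = 5.

1/1, 3/2, 7/5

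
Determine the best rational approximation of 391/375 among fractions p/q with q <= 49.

Expand x = 391/375 as a continued fraction with the Euclidean algorithm:
  391 = 1*375 + 16, so a_0 = 1.
  375 = 23*16 + 7, so a_1 = 23.
  16 = 2*7 + 2, so a_2 = 2.
  7 = 3*2 + 1, so a_3 = 3.
  2 = 2*1 + 0, so a_4 = 2.
so x = [1; 23, 2, 3, 2].
Convergents (p_i = a_i*p_{i-1} + p_{i-2}, q_i = a_i*q_{i-1} + q_{i-2} with p_{-2}=0, p_{-1}=1, q_{-2}=1, q_{-1}=0), until the denominator exceeds 49:
  i=0: a_0=1, p_0 = 1*1 + 0 = 1, q_0 = 1*0 + 1 = 1.
  i=1: a_1=23, p_1 = 23*1 + 1 = 24, q_1 = 23*1 + 0 = 23.
  i=2: a_2=2, p_2 = 2*24 + 1 = 49, q_2 = 2*23 + 1 = 47.
  i=3: a_3=3, p_3 = 3*49 + 24 = 171, q_3 = 3*47 + 23 = 164.
q_3 = 164 > 49, so the last convergent with denominator <= 49 is p_2/q_2 = 49/47.
The closest fraction with denominator <= 49 is either p_2/q_2 or the intermediate fraction (k*p_2 + p_1)/(k*q_2 + q_1) with the largest k >= 1 whose denominator stays <= 49; these approach x as k grows, and every other convergent or intermediate fraction in range is farther away.
Largest k: floor((49 - q_1)/q_2) = floor((49 - 23)/47) = 0.
Since k = 0, no intermediate fraction beyond p_2/q_2 has denominator <= 49, so the convergent 49/47 is the closest (its error is |391*47 - 49*375|/(375*47) = 2/17625).

49/47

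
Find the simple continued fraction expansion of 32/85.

[0; 2, 1, 1, 1, 10]

Run the Euclidean algorithm on 32 and 85; the successive quotients are the partial quotients a_0, a_1, ... (each step inverts the fractional part left over by the previous one):
  32 = 0*85 + 32, so a_0 = 0.
  85 = 2*32 + 21, so a_1 = 2.
  32 = 1*21 + 11, so a_2 = 1.
  21 = 1*11 + 10, so a_3 = 1.
  11 = 1*10 + 1, so a_4 = 1.
  10 = 10*1 + 0, so a_5 = 10.
The remainder reaches 0 after 6 divisions, so the expansion has 6 partial quotients, read off in order.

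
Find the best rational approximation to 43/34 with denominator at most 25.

24/19

Expand x = 43/34 as a continued fraction with the Euclidean algorithm:
  43 = 1*34 + 9, so a_0 = 1.
  34 = 3*9 + 7, so a_1 = 3.
  9 = 1*7 + 2, so a_2 = 1.
  7 = 3*2 + 1, so a_3 = 3.
  2 = 2*1 + 0, so a_4 = 2.
so x = [1; 3, 1, 3, 2].
Convergents (p_i = a_i*p_{i-1} + p_{i-2}, q_i = a_i*q_{i-1} + q_{i-2} with p_{-2}=0, p_{-1}=1, q_{-2}=1, q_{-1}=0), until the denominator exceeds 25:
  i=0: a_0=1, p_0 = 1*1 + 0 = 1, q_0 = 1*0 + 1 = 1.
  i=1: a_1=3, p_1 = 3*1 + 1 = 4, q_1 = 3*1 + 0 = 3.
  i=2: a_2=1, p_2 = 1*4 + 1 = 5, q_2 = 1*3 + 1 = 4.
  i=3: a_3=3, p_3 = 3*5 + 4 = 19, q_3 = 3*4 + 3 = 15.
  i=4: a_4=2, p_4 = 2*19 + 5 = 43, q_4 = 2*15 + 4 = 34.
q_4 = 34 > 25, so the last convergent with denominator <= 25 is p_3/q_3 = 19/15.
The closest fraction with denominator <= 25 is either p_3/q_3 or the intermediate fraction (k*p_3 + p_2)/(k*q_3 + q_2) with the largest k >= 1 whose denominator stays <= 25; these approach x as k grows, and every other convergent or intermediate fraction in range is farther away.
Largest k: floor((25 - q_2)/q_3) = floor((25 - 4)/15) = 1.
That gives (1*19 + 5)/(1*15 + 4) = 24/19.
Compare the errors: |x - 19/15| = |43*15 - 19*34|/(34*15) = 1/510, and |x - 24/19| = |43*19 - 24*34|/(34*19) = 1/646.
Cross-multiplying, 1*510 = 510 < 646 = 1*646, so 1/646 is smaller: the intermediate fraction 24/19 is closer to x than 19/15.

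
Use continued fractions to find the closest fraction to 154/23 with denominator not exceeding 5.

Expand x = 154/23 as a continued fraction with the Euclidean algorithm:
  154 = 6*23 + 16, so a_0 = 6.
  23 = 1*16 + 7, so a_1 = 1.
  16 = 2*7 + 2, so a_2 = 2.
  7 = 3*2 + 1, so a_3 = 3.
  2 = 2*1 + 0, so a_4 = 2.
so x = [6; 1, 2, 3, 2].
Convergents (p_i = a_i*p_{i-1} + p_{i-2}, q_i = a_i*q_{i-1} + q_{i-2} with p_{-2}=0, p_{-1}=1, q_{-2}=1, q_{-1}=0), until the denominator exceeds 5:
  i=0: a_0=6, p_0 = 6*1 + 0 = 6, q_0 = 6*0 + 1 = 1.
  i=1: a_1=1, p_1 = 1*6 + 1 = 7, q_1 = 1*1 + 0 = 1.
  i=2: a_2=2, p_2 = 2*7 + 6 = 20, q_2 = 2*1 + 1 = 3.
  i=3: a_3=3, p_3 = 3*20 + 7 = 67, q_3 = 3*3 + 1 = 10.
q_3 = 10 > 5, so the last convergent with denominator <= 5 is p_2/q_2 = 20/3.
The closest fraction with denominator <= 5 is either p_2/q_2 or the intermediate fraction (k*p_2 + p_1)/(k*q_2 + q_1) with the largest k >= 1 whose denominator stays <= 5; these approach x as k grows, and every other convergent or intermediate fraction in range is farther away.
Largest k: floor((5 - q_1)/q_2) = floor((5 - 1)/3) = 1.
That gives (1*20 + 7)/(1*3 + 1) = 27/4.
Compare the errors: |x - 20/3| = |154*3 - 20*23|/(23*3) = 2/69, and |x - 27/4| = |154*4 - 27*23|/(23*4) = 5/92.
Cross-multiplying, 2*92 = 184 < 345 = 5*69, so 2/69 is smaller: the convergent 20/3 is closer to x than 27/4.

20/3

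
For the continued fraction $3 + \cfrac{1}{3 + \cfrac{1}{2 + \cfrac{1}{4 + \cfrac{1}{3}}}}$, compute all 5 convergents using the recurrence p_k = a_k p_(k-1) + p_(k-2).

Using the convergent recurrence p_i = a_i*p_{i-1} + p_{i-2}, q_i = a_i*q_{i-1} + q_{i-2} with p_{-2}=0, p_{-1}=1, q_{-2}=1, q_{-1}=0:
  i=0: a_0=3, p_0 = 3*1 + 0 = 3, q_0 = 3*0 + 1 = 1.
  i=1: a_1=3, p_1 = 3*3 + 1 = 10, q_1 = 3*1 + 0 = 3.
  i=2: a_2=2, p_2 = 2*10 + 3 = 23, q_2 = 2*3 + 1 = 7.
  i=3: a_3=4, p_3 = 4*23 + 10 = 102, q_3 = 4*7 + 3 = 31.
  i=4: a_4=3, p_4 = 3*102 + 23 = 329, q_4 = 3*31 + 7 = 100.

3/1, 10/3, 23/7, 102/31, 329/100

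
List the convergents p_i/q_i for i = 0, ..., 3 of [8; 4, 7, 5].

Using the convergent recurrence p_i = a_i*p_{i-1} + p_{i-2}, q_i = a_i*q_{i-1} + q_{i-2} with p_{-2}=0, p_{-1}=1, q_{-2}=1, q_{-1}=0:
  i=0: a_0=8, p_0 = 8*1 + 0 = 8, q_0 = 8*0 + 1 = 1.
  i=1: a_1=4, p_1 = 4*8 + 1 = 33, q_1 = 4*1 + 0 = 4.
  i=2: a_2=7, p_2 = 7*33 + 8 = 239, q_2 = 7*4 + 1 = 29.
  i=3: a_3=5, p_3 = 5*239 + 33 = 1228, q_3 = 5*29 + 4 = 149.

8/1, 33/4, 239/29, 1228/149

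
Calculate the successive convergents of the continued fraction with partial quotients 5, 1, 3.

Using the convergent recurrence p_i = a_i*p_{i-1} + p_{i-2}, q_i = a_i*q_{i-1} + q_{i-2} with p_{-2}=0, p_{-1}=1, q_{-2}=1, q_{-1}=0:
  i=0: a_0=5, p_0 = 5*1 + 0 = 5, q_0 = 5*0 + 1 = 1.
  i=1: a_1=1, p_1 = 1*5 + 1 = 6, q_1 = 1*1 + 0 = 1.
  i=2: a_2=3, p_2 = 3*6 + 5 = 23, q_2 = 3*1 + 1 = 4.

5/1, 6/1, 23/4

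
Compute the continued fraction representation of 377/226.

Run the Euclidean algorithm on 377 and 226; the successive quotients are the partial quotients a_0, a_1, ... (each step inverts the fractional part left over by the previous one):
  377 = 1*226 + 151, so a_0 = 1.
  226 = 1*151 + 75, so a_1 = 1.
  151 = 2*75 + 1, so a_2 = 2.
  75 = 75*1 + 0, so a_3 = 75.
The remainder reaches 0 after 4 divisions, so the expansion has 4 partial quotients, read off in order.

[1; 1, 2, 75]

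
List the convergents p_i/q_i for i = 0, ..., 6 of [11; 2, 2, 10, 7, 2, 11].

Using the convergent recurrence p_i = a_i*p_{i-1} + p_{i-2}, q_i = a_i*q_{i-1} + q_{i-2} with p_{-2}=0, p_{-1}=1, q_{-2}=1, q_{-1}=0:
  i=0: a_0=11, p_0 = 11*1 + 0 = 11, q_0 = 11*0 + 1 = 1.
  i=1: a_1=2, p_1 = 2*11 + 1 = 23, q_1 = 2*1 + 0 = 2.
  i=2: a_2=2, p_2 = 2*23 + 11 = 57, q_2 = 2*2 + 1 = 5.
  i=3: a_3=10, p_3 = 10*57 + 23 = 593, q_3 = 10*5 + 2 = 52.
  i=4: a_4=7, p_4 = 7*593 + 57 = 4208, q_4 = 7*52 + 5 = 369.
  i=5: a_5=2, p_5 = 2*4208 + 593 = 9009, q_5 = 2*369 + 52 = 790.
  i=6: a_6=11, p_6 = 11*9009 + 4208 = 103307, q_6 = 11*790 + 369 = 9059.

11/1, 23/2, 57/5, 593/52, 4208/369, 9009/790, 103307/9059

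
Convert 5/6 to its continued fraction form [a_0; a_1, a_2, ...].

[0; 1, 5]

Run the Euclidean algorithm on 5 and 6; the successive quotients are the partial quotients a_0, a_1, ... (each step inverts the fractional part left over by the previous one):
  5 = 0*6 + 5, so a_0 = 0.
  6 = 1*5 + 1, so a_1 = 1.
  5 = 5*1 + 0, so a_2 = 5.
The remainder reaches 0 after 3 divisions, so the expansion has 3 partial quotients, read off in order.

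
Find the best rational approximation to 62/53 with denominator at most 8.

Expand x = 62/53 as a continued fraction with the Euclidean algorithm:
  62 = 1*53 + 9, so a_0 = 1.
  53 = 5*9 + 8, so a_1 = 5.
  9 = 1*8 + 1, so a_2 = 1.
  8 = 8*1 + 0, so a_3 = 8.
so x = [1; 5, 1, 8].
Convergents (p_i = a_i*p_{i-1} + p_{i-2}, q_i = a_i*q_{i-1} + q_{i-2} with p_{-2}=0, p_{-1}=1, q_{-2}=1, q_{-1}=0), until the denominator exceeds 8:
  i=0: a_0=1, p_0 = 1*1 + 0 = 1, q_0 = 1*0 + 1 = 1.
  i=1: a_1=5, p_1 = 5*1 + 1 = 6, q_1 = 5*1 + 0 = 5.
  i=2: a_2=1, p_2 = 1*6 + 1 = 7, q_2 = 1*5 + 1 = 6.
  i=3: a_3=8, p_3 = 8*7 + 6 = 62, q_3 = 8*6 + 5 = 53.
q_3 = 53 > 8, so the last convergent with denominator <= 8 is p_2/q_2 = 7/6.
The closest fraction with denominator <= 8 is either p_2/q_2 or the intermediate fraction (k*p_2 + p_1)/(k*q_2 + q_1) with the largest k >= 1 whose denominator stays <= 8; these approach x as k grows, and every other convergent or intermediate fraction in range is farther away.
Largest k: floor((8 - q_1)/q_2) = floor((8 - 5)/6) = 0.
Since k = 0, no intermediate fraction beyond p_2/q_2 has denominator <= 8, so the convergent 7/6 is the closest (its error is |62*6 - 7*53|/(53*6) = 1/318).

7/6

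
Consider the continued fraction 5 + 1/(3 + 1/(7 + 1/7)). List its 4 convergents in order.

5/1, 16/3, 117/22, 835/157

Using the convergent recurrence p_i = a_i*p_{i-1} + p_{i-2}, q_i = a_i*q_{i-1} + q_{i-2} with p_{-2}=0, p_{-1}=1, q_{-2}=1, q_{-1}=0:
  i=0: a_0=5, p_0 = 5*1 + 0 = 5, q_0 = 5*0 + 1 = 1.
  i=1: a_1=3, p_1 = 3*5 + 1 = 16, q_1 = 3*1 + 0 = 3.
  i=2: a_2=7, p_2 = 7*16 + 5 = 117, q_2 = 7*3 + 1 = 22.
  i=3: a_3=7, p_3 = 7*117 + 16 = 835, q_3 = 7*22 + 3 = 157.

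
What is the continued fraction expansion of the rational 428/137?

[3; 8, 17]

Run the Euclidean algorithm on 428 and 137; the successive quotients are the partial quotients a_0, a_1, ... (each step inverts the fractional part left over by the previous one):
  428 = 3*137 + 17, so a_0 = 3.
  137 = 8*17 + 1, so a_1 = 8.
  17 = 17*1 + 0, so a_2 = 17.
The remainder reaches 0 after 3 divisions, so the expansion has 3 partial quotients, read off in order.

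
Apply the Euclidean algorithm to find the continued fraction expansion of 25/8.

[3; 8]

Run the Euclidean algorithm on 25 and 8; the successive quotients are the partial quotients a_0, a_1, ... (each step inverts the fractional part left over by the previous one):
  25 = 3*8 + 1, so a_0 = 3.
  8 = 8*1 + 0, so a_1 = 8.
The remainder reaches 0 after 2 divisions, so the expansion has 2 partial quotients, read off in order.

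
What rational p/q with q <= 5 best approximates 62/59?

1/1

Expand x = 62/59 as a continued fraction with the Euclidean algorithm:
  62 = 1*59 + 3, so a_0 = 1.
  59 = 19*3 + 2, so a_1 = 19.
  3 = 1*2 + 1, so a_2 = 1.
  2 = 2*1 + 0, so a_3 = 2.
so x = [1; 19, 1, 2].
Convergents (p_i = a_i*p_{i-1} + p_{i-2}, q_i = a_i*q_{i-1} + q_{i-2} with p_{-2}=0, p_{-1}=1, q_{-2}=1, q_{-1}=0), until the denominator exceeds 5:
  i=0: a_0=1, p_0 = 1*1 + 0 = 1, q_0 = 1*0 + 1 = 1.
  i=1: a_1=19, p_1 = 19*1 + 1 = 20, q_1 = 19*1 + 0 = 19.
q_1 = 19 > 5, so the last convergent with denominator <= 5 is p_0/q_0 = 1/1.
The closest fraction with denominator <= 5 is either p_0/q_0 or the intermediate fraction (k*p_0 + p_{-1})/(k*q_0 + q_{-1}) with the largest k >= 1 whose denominator stays <= 5; these approach x as k grows, and every other convergent or intermediate fraction in range is farther away.
Largest k: floor((5 - q_{-1})/q_0) = floor((5 - 0)/1) = 5 (using the seeds p_{-1} = 1, q_{-1} = 0).
That gives (5*1 + 1)/(5*1 + 0) = 6/5.
Compare the errors: |x - 1/1| = |62*1 - 1*59|/(59*1) = 3/59, and |x - 6/5| = |62*5 - 6*59|/(59*5) = 44/295.
Cross-multiplying, 3*295 = 885 < 2596 = 44*59, so 3/59 is smaller: the convergent 1/1 is closer to x than 6/5.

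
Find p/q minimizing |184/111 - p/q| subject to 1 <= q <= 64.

63/38

Expand x = 184/111 as a continued fraction with the Euclidean algorithm:
  184 = 1*111 + 73, so a_0 = 1.
  111 = 1*73 + 38, so a_1 = 1.
  73 = 1*38 + 35, so a_2 = 1.
  38 = 1*35 + 3, so a_3 = 1.
  35 = 11*3 + 2, so a_4 = 11.
  3 = 1*2 + 1, so a_5 = 1.
  2 = 2*1 + 0, so a_6 = 2.
so x = [1; 1, 1, 1, 11, 1, 2].
Convergents (p_i = a_i*p_{i-1} + p_{i-2}, q_i = a_i*q_{i-1} + q_{i-2} with p_{-2}=0, p_{-1}=1, q_{-2}=1, q_{-1}=0), until the denominator exceeds 64:
  i=0: a_0=1, p_0 = 1*1 + 0 = 1, q_0 = 1*0 + 1 = 1.
  i=1: a_1=1, p_1 = 1*1 + 1 = 2, q_1 = 1*1 + 0 = 1.
  i=2: a_2=1, p_2 = 1*2 + 1 = 3, q_2 = 1*1 + 1 = 2.
  i=3: a_3=1, p_3 = 1*3 + 2 = 5, q_3 = 1*2 + 1 = 3.
  i=4: a_4=11, p_4 = 11*5 + 3 = 58, q_4 = 11*3 + 2 = 35.
  i=5: a_5=1, p_5 = 1*58 + 5 = 63, q_5 = 1*35 + 3 = 38.
  i=6: a_6=2, p_6 = 2*63 + 58 = 184, q_6 = 2*38 + 35 = 111.
q_6 = 111 > 64, so the last convergent with denominator <= 64 is p_5/q_5 = 63/38.
The closest fraction with denominator <= 64 is either p_5/q_5 or the intermediate fraction (k*p_5 + p_4)/(k*q_5 + q_4) with the largest k >= 1 whose denominator stays <= 64; these approach x as k grows, and every other convergent or intermediate fraction in range is farther away.
Largest k: floor((64 - q_4)/q_5) = floor((64 - 35)/38) = 0.
Since k = 0, no intermediate fraction beyond p_5/q_5 has denominator <= 64, so the convergent 63/38 is the closest (its error is |184*38 - 63*111|/(111*38) = 1/4218).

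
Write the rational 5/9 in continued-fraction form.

[0; 1, 1, 4]

Run the Euclidean algorithm on 5 and 9; the successive quotients are the partial quotients a_0, a_1, ... (each step inverts the fractional part left over by the previous one):
  5 = 0*9 + 5, so a_0 = 0.
  9 = 1*5 + 4, so a_1 = 1.
  5 = 1*4 + 1, so a_2 = 1.
  4 = 4*1 + 0, so a_3 = 4.
The remainder reaches 0 after 4 divisions, so the expansion has 4 partial quotients, read off in order.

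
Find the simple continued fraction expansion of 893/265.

[3; 2, 1, 2, 2, 1, 1, 1, 3]

Run the Euclidean algorithm on 893 and 265; the successive quotients are the partial quotients a_0, a_1, ... (each step inverts the fractional part left over by the previous one):
  893 = 3*265 + 98, so a_0 = 3.
  265 = 2*98 + 69, so a_1 = 2.
  98 = 1*69 + 29, so a_2 = 1.
  69 = 2*29 + 11, so a_3 = 2.
  29 = 2*11 + 7, so a_4 = 2.
  11 = 1*7 + 4, so a_5 = 1.
  7 = 1*4 + 3, so a_6 = 1.
  4 = 1*3 + 1, so a_7 = 1.
  3 = 3*1 + 0, so a_8 = 3.
The remainder reaches 0 after 9 divisions, so the expansion has 9 partial quotients, read off in order.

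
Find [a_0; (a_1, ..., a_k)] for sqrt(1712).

[41; (2, 1, 1, 1, 11, 5, 11, 1, 1, 1, 2, 82)]

Write x_i = (sqrt(1712) + m_i)/d_i with (m_0, d_0) = (0, 1). a_0 = floor(sqrt(1712)) = 41, since 41^2 = 1681 <= 1712 < 1764 = 42^2.
Iterate m_{i+1} = d_i*a_i - m_i, d_{i+1} = (1712 - m_{i+1}^2)/d_i, a_{i+1} = floor((a_0 + m_{i+1})/d_{i+1}):
  m_1 = 1*41 - 0 = 41, d_1 = (1712 - 41^2)/1 = 31/1 = 31, a_1 = floor((41 + 41)/31) = 2.
  m_2 = 31*2 - 41 = 21, d_2 = (1712 - 21^2)/31 = 1271/31 = 41, a_2 = floor((41 + 21)/41) = 1.
  m_3 = 41*1 - 21 = 20, d_3 = (1712 - 20^2)/41 = 1312/41 = 32, a_3 = floor((41 + 20)/32) = 1.
  m_4 = 32*1 - 20 = 12, d_4 = (1712 - 12^2)/32 = 1568/32 = 49, a_4 = floor((41 + 12)/49) = 1.
  m_5 = 49*1 - 12 = 37, d_5 = (1712 - 37^2)/49 = 343/49 = 7, a_5 = floor((41 + 37)/7) = 11.
  m_6 = 7*11 - 37 = 40, d_6 = (1712 - 40^2)/7 = 112/7 = 16, a_6 = floor((41 + 40)/16) = 5.
  m_7 = 16*5 - 40 = 40, d_7 = (1712 - 40^2)/16 = 112/16 = 7, a_7 = floor((41 + 40)/7) = 11.
  m_8 = 7*11 - 40 = 37, d_8 = (1712 - 37^2)/7 = 343/7 = 49, a_8 = floor((41 + 37)/49) = 1.
  m_9 = 49*1 - 37 = 12, d_9 = (1712 - 12^2)/49 = 1568/49 = 32, a_9 = floor((41 + 12)/32) = 1.
  m_10 = 32*1 - 12 = 20, d_10 = (1712 - 20^2)/32 = 1312/32 = 41, a_10 = floor((41 + 20)/41) = 1.
  m_11 = 41*1 - 20 = 21, d_11 = (1712 - 21^2)/41 = 1271/41 = 31, a_11 = floor((41 + 21)/31) = 2.
  m_12 = 31*2 - 21 = 41, d_12 = (1712 - 41^2)/31 = 31/31 = 1, a_12 = floor((41 + 41)/1) = 82.
  m_13 = 1*82 - 41 = 41, d_13 = (1712 - 41^2)/1 = 31/1 = 31: (m_13, d_13) = (m_1, d_1) = (41, 31), so from here the quotients repeat a_1, ..., a_12; the period length is 12.
Hence the expansion of sqrt(1712) is a_0 = 41 followed by the repeating block 2, 1, 1, 1, 11, 5, 11, 1, 1, 1, 2, 82 (period 12).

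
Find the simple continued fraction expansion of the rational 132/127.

[1; 25, 2, 2]

Run the Euclidean algorithm on 132 and 127; the successive quotients are the partial quotients a_0, a_1, ... (each step inverts the fractional part left over by the previous one):
  132 = 1*127 + 5, so a_0 = 1.
  127 = 25*5 + 2, so a_1 = 25.
  5 = 2*2 + 1, so a_2 = 2.
  2 = 2*1 + 0, so a_3 = 2.
The remainder reaches 0 after 4 divisions, so the expansion has 4 partial quotients, read off in order.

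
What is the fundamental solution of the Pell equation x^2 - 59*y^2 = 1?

First expand sqrt(59) as a continued fraction. With x_i = (sqrt(59) + m_i)/d_i and (m_0, d_0) = (0, 1): a_0 = floor(sqrt(59)) = 7, since 7^2 = 49 <= 59 < 64 = 8^2.
Iterate m_{i+1} = d_i*a_i - m_i, d_{i+1} = (59 - m_{i+1}^2)/d_i, a_{i+1} = floor((a_0 + m_{i+1})/d_{i+1}):
  m_1 = 1*7 - 0 = 7, d_1 = (59 - 7^2)/1 = 10/1 = 10, a_1 = floor((7 + 7)/10) = 1.
  m_2 = 10*1 - 7 = 3, d_2 = (59 - 3^2)/10 = 50/10 = 5, a_2 = floor((7 + 3)/5) = 2.
  m_3 = 5*2 - 3 = 7, d_3 = (59 - 7^2)/5 = 10/5 = 2, a_3 = floor((7 + 7)/2) = 7.
  m_4 = 2*7 - 7 = 7, d_4 = (59 - 7^2)/2 = 10/2 = 5, a_4 = floor((7 + 7)/5) = 2.
  m_5 = 5*2 - 7 = 3, d_5 = (59 - 3^2)/5 = 50/5 = 10, a_5 = floor((7 + 3)/10) = 1.
  m_6 = 10*1 - 3 = 7, d_6 = (59 - 7^2)/10 = 10/10 = 1, a_6 = floor((7 + 7)/1) = 14.
  m_7 = 1*14 - 7 = 7, d_7 = (59 - 7^2)/1 = 10/1 = 10: (m_7, d_7) = (m_1, d_1) = (7, 10), so from here the quotients repeat a_1, ..., a_6; the period length is 6.
So sqrt(59) = [7; (1, 2, 7, 2, 1, 14)] with period length k = 6.
k is even, so the fundamental solution of x^2 - 59y^2 = 1 is (p_{k-1}, q_{k-1}) = (p_5, q_5); compute convergents through index 5.
Convergents (p_i = a_i*p_{i-1} + p_{i-2}, q_i = a_i*q_{i-1} + q_{i-2} with p_{-2}=0, p_{-1}=1, q_{-2}=1, q_{-1}=0):
  i=0: a_0=7, p_0 = 7*1 + 0 = 7, q_0 = 7*0 + 1 = 1.
  i=1: a_1=1, p_1 = 1*7 + 1 = 8, q_1 = 1*1 + 0 = 1.
  i=2: a_2=2, p_2 = 2*8 + 7 = 23, q_2 = 2*1 + 1 = 3.
  i=3: a_3=7, p_3 = 7*23 + 8 = 169, q_3 = 7*3 + 1 = 22.
  i=4: a_4=2, p_4 = 2*169 + 23 = 361, q_4 = 2*22 + 3 = 47.
  i=5: a_5=1, p_5 = 1*361 + 169 = 530, q_5 = 1*47 + 22 = 69.
Check: 530^2 - 59*69^2 = 280900 - 280899 = 1, so (x, y) = (530, 69) solves the equation, and by the theorem it is the least positive solution.

(x, y) = (530, 69)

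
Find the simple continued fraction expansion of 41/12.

Run the Euclidean algorithm on 41 and 12; the successive quotients are the partial quotients a_0, a_1, ... (each step inverts the fractional part left over by the previous one):
  41 = 3*12 + 5, so a_0 = 3.
  12 = 2*5 + 2, so a_1 = 2.
  5 = 2*2 + 1, so a_2 = 2.
  2 = 2*1 + 0, so a_3 = 2.
The remainder reaches 0 after 4 divisions, so the expansion has 4 partial quotients, read off in order.

[3; 2, 2, 2]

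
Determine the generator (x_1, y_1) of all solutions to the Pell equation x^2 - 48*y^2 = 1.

(x, y) = (7, 1)

First expand sqrt(48) as a continued fraction. With x_i = (sqrt(48) + m_i)/d_i and (m_0, d_0) = (0, 1): a_0 = floor(sqrt(48)) = 6, since 6^2 = 36 <= 48 < 49 = 7^2.
Iterate m_{i+1} = d_i*a_i - m_i, d_{i+1} = (48 - m_{i+1}^2)/d_i, a_{i+1} = floor((a_0 + m_{i+1})/d_{i+1}):
  m_1 = 1*6 - 0 = 6, d_1 = (48 - 6^2)/1 = 12/1 = 12, a_1 = floor((6 + 6)/12) = 1.
  m_2 = 12*1 - 6 = 6, d_2 = (48 - 6^2)/12 = 12/12 = 1, a_2 = floor((6 + 6)/1) = 12.
  m_3 = 1*12 - 6 = 6, d_3 = (48 - 6^2)/1 = 12/1 = 12: (m_3, d_3) = (m_1, d_1) = (6, 12), so from here the quotients repeat a_1, a_2; the period length is 2.
So sqrt(48) = [6; (1, 12)] with period length k = 2.
k is even, so the fundamental solution of x^2 - 48y^2 = 1 is (p_{k-1}, q_{k-1}) = (p_1, q_1); compute convergents through index 1.
Convergents (p_i = a_i*p_{i-1} + p_{i-2}, q_i = a_i*q_{i-1} + q_{i-2} with p_{-2}=0, p_{-1}=1, q_{-2}=1, q_{-1}=0):
  i=0: a_0=6, p_0 = 6*1 + 0 = 6, q_0 = 6*0 + 1 = 1.
  i=1: a_1=1, p_1 = 1*6 + 1 = 7, q_1 = 1*1 + 0 = 1.
Check: 7^2 - 48*1^2 = 49 - 48 = 1, so (x, y) = (7, 1) solves the equation, and by the theorem it is the least positive solution.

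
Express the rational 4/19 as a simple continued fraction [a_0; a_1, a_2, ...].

Run the Euclidean algorithm on 4 and 19; the successive quotients are the partial quotients a_0, a_1, ... (each step inverts the fractional part left over by the previous one):
  4 = 0*19 + 4, so a_0 = 0.
  19 = 4*4 + 3, so a_1 = 4.
  4 = 1*3 + 1, so a_2 = 1.
  3 = 3*1 + 0, so a_3 = 3.
The remainder reaches 0 after 4 divisions, so the expansion has 4 partial quotients, read off in order.

[0; 4, 1, 3]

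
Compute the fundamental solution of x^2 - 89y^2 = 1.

First expand sqrt(89) as a continued fraction. With x_i = (sqrt(89) + m_i)/d_i and (m_0, d_0) = (0, 1): a_0 = floor(sqrt(89)) = 9, since 9^2 = 81 <= 89 < 100 = 10^2.
Iterate m_{i+1} = d_i*a_i - m_i, d_{i+1} = (89 - m_{i+1}^2)/d_i, a_{i+1} = floor((a_0 + m_{i+1})/d_{i+1}):
  m_1 = 1*9 - 0 = 9, d_1 = (89 - 9^2)/1 = 8/1 = 8, a_1 = floor((9 + 9)/8) = 2.
  m_2 = 8*2 - 9 = 7, d_2 = (89 - 7^2)/8 = 40/8 = 5, a_2 = floor((9 + 7)/5) = 3.
  m_3 = 5*3 - 7 = 8, d_3 = (89 - 8^2)/5 = 25/5 = 5, a_3 = floor((9 + 8)/5) = 3.
  m_4 = 5*3 - 8 = 7, d_4 = (89 - 7^2)/5 = 40/5 = 8, a_4 = floor((9 + 7)/8) = 2.
  m_5 = 8*2 - 7 = 9, d_5 = (89 - 9^2)/8 = 8/8 = 1, a_5 = floor((9 + 9)/1) = 18.
  m_6 = 1*18 - 9 = 9, d_6 = (89 - 9^2)/1 = 8/1 = 8: (m_6, d_6) = (m_1, d_1) = (9, 8), so from here the quotients repeat a_1, ..., a_5; the period length is 5.
So sqrt(89) = [9; (2, 3, 3, 2, 18)] with period length k = 5.
k is odd, so (p_{k-1}, q_{k-1}) only solves x^2 - 89y^2 = -1 and the fundamental solution of x^2 - 89y^2 = 1 is (p_{2k-1}, q_{2k-1}) = (p_9, q_9); compute convergents through index 9, running through the period twice.
Convergents (p_i = a_i*p_{i-1} + p_{i-2}, q_i = a_i*q_{i-1} + q_{i-2} with p_{-2}=0, p_{-1}=1, q_{-2}=1, q_{-1}=0):
  i=0: a_0=9, p_0 = 9*1 + 0 = 9, q_0 = 9*0 + 1 = 1.
  i=1: a_1=2, p_1 = 2*9 + 1 = 19, q_1 = 2*1 + 0 = 2.
  i=2: a_2=3, p_2 = 3*19 + 9 = 66, q_2 = 3*2 + 1 = 7.
  i=3: a_3=3, p_3 = 3*66 + 19 = 217, q_3 = 3*7 + 2 = 23.
  i=4: a_4=2, p_4 = 2*217 + 66 = 500, q_4 = 2*23 + 7 = 53.
  i=5: a_5=18, p_5 = 18*500 + 217 = 9217, q_5 = 18*53 + 23 = 977.
  i=6: a_6=2, p_6 = 2*9217 + 500 = 18934, q_6 = 2*977 + 53 = 2007.
  i=7: a_7=3, p_7 = 3*18934 + 9217 = 66019, q_7 = 3*2007 + 977 = 6998.
  i=8: a_8=3, p_8 = 3*66019 + 18934 = 216991, q_8 = 3*6998 + 2007 = 23001.
  i=9: a_9=2, p_9 = 2*216991 + 66019 = 500001, q_9 = 2*23001 + 6998 = 53000.
Indeed p_4^2 - 89*q_4^2 = 250000 - 250001 = -1, not +1.
Check: 500001^2 - 89*53000^2 = 250001000001 - 250001000000 = 1, so (x, y) = (500001, 53000) solves the equation, and by the theorem it is the least positive solution.

(x, y) = (500001, 53000)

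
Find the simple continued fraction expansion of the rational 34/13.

[2; 1, 1, 1, 1, 2]

Run the Euclidean algorithm on 34 and 13; the successive quotients are the partial quotients a_0, a_1, ... (each step inverts the fractional part left over by the previous one):
  34 = 2*13 + 8, so a_0 = 2.
  13 = 1*8 + 5, so a_1 = 1.
  8 = 1*5 + 3, so a_2 = 1.
  5 = 1*3 + 2, so a_3 = 1.
  3 = 1*2 + 1, so a_4 = 1.
  2 = 2*1 + 0, so a_5 = 2.
The remainder reaches 0 after 6 divisions, so the expansion has 6 partial quotients, read off in order.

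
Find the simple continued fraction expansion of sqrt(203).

[14; (4, 28)]

Write x_i = (sqrt(203) + m_i)/d_i with (m_0, d_0) = (0, 1). a_0 = floor(sqrt(203)) = 14, since 14^2 = 196 <= 203 < 225 = 15^2.
Iterate m_{i+1} = d_i*a_i - m_i, d_{i+1} = (203 - m_{i+1}^2)/d_i, a_{i+1} = floor((a_0 + m_{i+1})/d_{i+1}):
  m_1 = 1*14 - 0 = 14, d_1 = (203 - 14^2)/1 = 7/1 = 7, a_1 = floor((14 + 14)/7) = 4.
  m_2 = 7*4 - 14 = 14, d_2 = (203 - 14^2)/7 = 7/7 = 1, a_2 = floor((14 + 14)/1) = 28.
  m_3 = 1*28 - 14 = 14, d_3 = (203 - 14^2)/1 = 7/1 = 7: (m_3, d_3) = (m_1, d_1) = (14, 7), so from here the quotients repeat a_1, a_2; the period length is 2.
Hence the expansion of sqrt(203) is a_0 = 14 followed by the repeating block 4, 28 (period 2).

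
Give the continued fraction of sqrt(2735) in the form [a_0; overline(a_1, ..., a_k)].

[52; overline(3, 2, 1, 2, 1, 9, 1, 2, 1, 2, 3, 104)]

Write x_i = (sqrt(2735) + m_i)/d_i with (m_0, d_0) = (0, 1). a_0 = floor(sqrt(2735)) = 52, since 52^2 = 2704 <= 2735 < 2809 = 53^2.
Iterate m_{i+1} = d_i*a_i - m_i, d_{i+1} = (2735 - m_{i+1}^2)/d_i, a_{i+1} = floor((a_0 + m_{i+1})/d_{i+1}):
  m_1 = 1*52 - 0 = 52, d_1 = (2735 - 52^2)/1 = 31/1 = 31, a_1 = floor((52 + 52)/31) = 3.
  m_2 = 31*3 - 52 = 41, d_2 = (2735 - 41^2)/31 = 1054/31 = 34, a_2 = floor((52 + 41)/34) = 2.
  m_3 = 34*2 - 41 = 27, d_3 = (2735 - 27^2)/34 = 2006/34 = 59, a_3 = floor((52 + 27)/59) = 1.
  m_4 = 59*1 - 27 = 32, d_4 = (2735 - 32^2)/59 = 1711/59 = 29, a_4 = floor((52 + 32)/29) = 2.
  m_5 = 29*2 - 32 = 26, d_5 = (2735 - 26^2)/29 = 2059/29 = 71, a_5 = floor((52 + 26)/71) = 1.
  m_6 = 71*1 - 26 = 45, d_6 = (2735 - 45^2)/71 = 710/71 = 10, a_6 = floor((52 + 45)/10) = 9.
  m_7 = 10*9 - 45 = 45, d_7 = (2735 - 45^2)/10 = 710/10 = 71, a_7 = floor((52 + 45)/71) = 1.
  m_8 = 71*1 - 45 = 26, d_8 = (2735 - 26^2)/71 = 2059/71 = 29, a_8 = floor((52 + 26)/29) = 2.
  m_9 = 29*2 - 26 = 32, d_9 = (2735 - 32^2)/29 = 1711/29 = 59, a_9 = floor((52 + 32)/59) = 1.
  m_10 = 59*1 - 32 = 27, d_10 = (2735 - 27^2)/59 = 2006/59 = 34, a_10 = floor((52 + 27)/34) = 2.
  m_11 = 34*2 - 27 = 41, d_11 = (2735 - 41^2)/34 = 1054/34 = 31, a_11 = floor((52 + 41)/31) = 3.
  m_12 = 31*3 - 41 = 52, d_12 = (2735 - 52^2)/31 = 31/31 = 1, a_12 = floor((52 + 52)/1) = 104.
  m_13 = 1*104 - 52 = 52, d_13 = (2735 - 52^2)/1 = 31/1 = 31: (m_13, d_13) = (m_1, d_1) = (52, 31), so from here the quotients repeat a_1, ..., a_12; the period length is 12.
Hence the expansion of sqrt(2735) is a_0 = 52 followed by the repeating block 3, 2, 1, 2, 1, 9, 1, 2, 1, 2, 3, 104 (period 12).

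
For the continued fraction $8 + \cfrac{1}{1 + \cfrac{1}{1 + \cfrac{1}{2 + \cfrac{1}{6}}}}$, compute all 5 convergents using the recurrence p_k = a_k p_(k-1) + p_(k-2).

Using the convergent recurrence p_i = a_i*p_{i-1} + p_{i-2}, q_i = a_i*q_{i-1} + q_{i-2} with p_{-2}=0, p_{-1}=1, q_{-2}=1, q_{-1}=0:
  i=0: a_0=8, p_0 = 8*1 + 0 = 8, q_0 = 8*0 + 1 = 1.
  i=1: a_1=1, p_1 = 1*8 + 1 = 9, q_1 = 1*1 + 0 = 1.
  i=2: a_2=1, p_2 = 1*9 + 8 = 17, q_2 = 1*1 + 1 = 2.
  i=3: a_3=2, p_3 = 2*17 + 9 = 43, q_3 = 2*2 + 1 = 5.
  i=4: a_4=6, p_4 = 6*43 + 17 = 275, q_4 = 6*5 + 2 = 32.

8/1, 9/1, 17/2, 43/5, 275/32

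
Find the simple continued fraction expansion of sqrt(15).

Write x_i = (sqrt(15) + m_i)/d_i with (m_0, d_0) = (0, 1). a_0 = floor(sqrt(15)) = 3, since 3^2 = 9 <= 15 < 16 = 4^2.
Iterate m_{i+1} = d_i*a_i - m_i, d_{i+1} = (15 - m_{i+1}^2)/d_i, a_{i+1} = floor((a_0 + m_{i+1})/d_{i+1}):
  m_1 = 1*3 - 0 = 3, d_1 = (15 - 3^2)/1 = 6/1 = 6, a_1 = floor((3 + 3)/6) = 1.
  m_2 = 6*1 - 3 = 3, d_2 = (15 - 3^2)/6 = 6/6 = 1, a_2 = floor((3 + 3)/1) = 6.
  m_3 = 1*6 - 3 = 3, d_3 = (15 - 3^2)/1 = 6/1 = 6: (m_3, d_3) = (m_1, d_1) = (3, 6), so from here the quotients repeat a_1, a_2; the period length is 2.
Hence the expansion of sqrt(15) is a_0 = 3 followed by the repeating block 1, 6 (period 2).

[3; (1, 6)]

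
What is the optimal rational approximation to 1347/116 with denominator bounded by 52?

569/49

Expand x = 1347/116 as a continued fraction with the Euclidean algorithm:
  1347 = 11*116 + 71, so a_0 = 11.
  116 = 1*71 + 45, so a_1 = 1.
  71 = 1*45 + 26, so a_2 = 1.
  45 = 1*26 + 19, so a_3 = 1.
  26 = 1*19 + 7, so a_4 = 1.
  19 = 2*7 + 5, so a_5 = 2.
  7 = 1*5 + 2, so a_6 = 1.
  5 = 2*2 + 1, so a_7 = 2.
  2 = 2*1 + 0, so a_8 = 2.
so x = [11; 1, 1, 1, 1, 2, 1, 2, 2].
Convergents (p_i = a_i*p_{i-1} + p_{i-2}, q_i = a_i*q_{i-1} + q_{i-2} with p_{-2}=0, p_{-1}=1, q_{-2}=1, q_{-1}=0), until the denominator exceeds 52:
  i=0: a_0=11, p_0 = 11*1 + 0 = 11, q_0 = 11*0 + 1 = 1.
  i=1: a_1=1, p_1 = 1*11 + 1 = 12, q_1 = 1*1 + 0 = 1.
  i=2: a_2=1, p_2 = 1*12 + 11 = 23, q_2 = 1*1 + 1 = 2.
  i=3: a_3=1, p_3 = 1*23 + 12 = 35, q_3 = 1*2 + 1 = 3.
  i=4: a_4=1, p_4 = 1*35 + 23 = 58, q_4 = 1*3 + 2 = 5.
  i=5: a_5=2, p_5 = 2*58 + 35 = 151, q_5 = 2*5 + 3 = 13.
  i=6: a_6=1, p_6 = 1*151 + 58 = 209, q_6 = 1*13 + 5 = 18.
  i=7: a_7=2, p_7 = 2*209 + 151 = 569, q_7 = 2*18 + 13 = 49.
  i=8: a_8=2, p_8 = 2*569 + 209 = 1347, q_8 = 2*49 + 18 = 116.
q_8 = 116 > 52, so the last convergent with denominator <= 52 is p_7/q_7 = 569/49.
The closest fraction with denominator <= 52 is either p_7/q_7 or the intermediate fraction (k*p_7 + p_6)/(k*q_7 + q_6) with the largest k >= 1 whose denominator stays <= 52; these approach x as k grows, and every other convergent or intermediate fraction in range is farther away.
Largest k: floor((52 - q_6)/q_7) = floor((52 - 18)/49) = 0.
Since k = 0, no intermediate fraction beyond p_7/q_7 has denominator <= 52, so the convergent 569/49 is the closest (its error is |1347*49 - 569*116|/(116*49) = 1/5684).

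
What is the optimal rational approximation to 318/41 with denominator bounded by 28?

194/25

Expand x = 318/41 as a continued fraction with the Euclidean algorithm:
  318 = 7*41 + 31, so a_0 = 7.
  41 = 1*31 + 10, so a_1 = 1.
  31 = 3*10 + 1, so a_2 = 3.
  10 = 10*1 + 0, so a_3 = 10.
so x = [7; 1, 3, 10].
Convergents (p_i = a_i*p_{i-1} + p_{i-2}, q_i = a_i*q_{i-1} + q_{i-2} with p_{-2}=0, p_{-1}=1, q_{-2}=1, q_{-1}=0), until the denominator exceeds 28:
  i=0: a_0=7, p_0 = 7*1 + 0 = 7, q_0 = 7*0 + 1 = 1.
  i=1: a_1=1, p_1 = 1*7 + 1 = 8, q_1 = 1*1 + 0 = 1.
  i=2: a_2=3, p_2 = 3*8 + 7 = 31, q_2 = 3*1 + 1 = 4.
  i=3: a_3=10, p_3 = 10*31 + 8 = 318, q_3 = 10*4 + 1 = 41.
q_3 = 41 > 28, so the last convergent with denominator <= 28 is p_2/q_2 = 31/4.
The closest fraction with denominator <= 28 is either p_2/q_2 or the intermediate fraction (k*p_2 + p_1)/(k*q_2 + q_1) with the largest k >= 1 whose denominator stays <= 28; these approach x as k grows, and every other convergent or intermediate fraction in range is farther away.
Largest k: floor((28 - q_1)/q_2) = floor((28 - 1)/4) = 6.
That gives (6*31 + 8)/(6*4 + 1) = 194/25.
Compare the errors: |x - 31/4| = |318*4 - 31*41|/(41*4) = 1/164, and |x - 194/25| = |318*25 - 194*41|/(41*25) = 4/1025.
Cross-multiplying, 4*164 = 656 < 1025 = 1*1025, so 4/1025 is smaller: the intermediate fraction 194/25 is closer to x than 31/4.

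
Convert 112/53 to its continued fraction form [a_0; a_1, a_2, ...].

Run the Euclidean algorithm on 112 and 53; the successive quotients are the partial quotients a_0, a_1, ... (each step inverts the fractional part left over by the previous one):
  112 = 2*53 + 6, so a_0 = 2.
  53 = 8*6 + 5, so a_1 = 8.
  6 = 1*5 + 1, so a_2 = 1.
  5 = 5*1 + 0, so a_3 = 5.
The remainder reaches 0 after 4 divisions, so the expansion has 4 partial quotients, read off in order.

[2; 8, 1, 5]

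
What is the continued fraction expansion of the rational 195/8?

Run the Euclidean algorithm on 195 and 8; the successive quotients are the partial quotients a_0, a_1, ... (each step inverts the fractional part left over by the previous one):
  195 = 24*8 + 3, so a_0 = 24.
  8 = 2*3 + 2, so a_1 = 2.
  3 = 1*2 + 1, so a_2 = 1.
  2 = 2*1 + 0, so a_3 = 2.
The remainder reaches 0 after 4 divisions, so the expansion has 4 partial quotients, read off in order.

[24; 2, 1, 2]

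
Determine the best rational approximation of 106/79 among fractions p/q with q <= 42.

Expand x = 106/79 as a continued fraction with the Euclidean algorithm:
  106 = 1*79 + 27, so a_0 = 1.
  79 = 2*27 + 25, so a_1 = 2.
  27 = 1*25 + 2, so a_2 = 1.
  25 = 12*2 + 1, so a_3 = 12.
  2 = 2*1 + 0, so a_4 = 2.
so x = [1; 2, 1, 12, 2].
Convergents (p_i = a_i*p_{i-1} + p_{i-2}, q_i = a_i*q_{i-1} + q_{i-2} with p_{-2}=0, p_{-1}=1, q_{-2}=1, q_{-1}=0), until the denominator exceeds 42:
  i=0: a_0=1, p_0 = 1*1 + 0 = 1, q_0 = 1*0 + 1 = 1.
  i=1: a_1=2, p_1 = 2*1 + 1 = 3, q_1 = 2*1 + 0 = 2.
  i=2: a_2=1, p_2 = 1*3 + 1 = 4, q_2 = 1*2 + 1 = 3.
  i=3: a_3=12, p_3 = 12*4 + 3 = 51, q_3 = 12*3 + 2 = 38.
  i=4: a_4=2, p_4 = 2*51 + 4 = 106, q_4 = 2*38 + 3 = 79.
q_4 = 79 > 42, so the last convergent with denominator <= 42 is p_3/q_3 = 51/38.
The closest fraction with denominator <= 42 is either p_3/q_3 or the intermediate fraction (k*p_3 + p_2)/(k*q_3 + q_2) with the largest k >= 1 whose denominator stays <= 42; these approach x as k grows, and every other convergent or intermediate fraction in range is farther away.
Largest k: floor((42 - q_2)/q_3) = floor((42 - 3)/38) = 1.
That gives (1*51 + 4)/(1*38 + 3) = 55/41.
Compare the errors: |x - 51/38| = |106*38 - 51*79|/(79*38) = 1/3002, and |x - 55/41| = |106*41 - 55*79|/(79*41) = 1/3239.
Cross-multiplying, 1*3002 = 3002 < 3239 = 1*3239, so 1/3239 is smaller: the intermediate fraction 55/41 is closer to x than 51/38.

55/41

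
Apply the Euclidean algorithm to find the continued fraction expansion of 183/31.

Run the Euclidean algorithm on 183 and 31; the successive quotients are the partial quotients a_0, a_1, ... (each step inverts the fractional part left over by the previous one):
  183 = 5*31 + 28, so a_0 = 5.
  31 = 1*28 + 3, so a_1 = 1.
  28 = 9*3 + 1, so a_2 = 9.
  3 = 3*1 + 0, so a_3 = 3.
The remainder reaches 0 after 4 divisions, so the expansion has 4 partial quotients, read off in order.

[5; 1, 9, 3]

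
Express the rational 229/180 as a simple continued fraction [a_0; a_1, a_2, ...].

[1; 3, 1, 2, 16]

Run the Euclidean algorithm on 229 and 180; the successive quotients are the partial quotients a_0, a_1, ... (each step inverts the fractional part left over by the previous one):
  229 = 1*180 + 49, so a_0 = 1.
  180 = 3*49 + 33, so a_1 = 3.
  49 = 1*33 + 16, so a_2 = 1.
  33 = 2*16 + 1, so a_3 = 2.
  16 = 16*1 + 0, so a_4 = 16.
The remainder reaches 0 after 5 divisions, so the expansion has 5 partial quotients, read off in order.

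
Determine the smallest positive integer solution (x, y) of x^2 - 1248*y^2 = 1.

First expand sqrt(1248) as a continued fraction. With x_i = (sqrt(1248) + m_i)/d_i and (m_0, d_0) = (0, 1): a_0 = floor(sqrt(1248)) = 35, since 35^2 = 1225 <= 1248 < 1296 = 36^2.
Iterate m_{i+1} = d_i*a_i - m_i, d_{i+1} = (1248 - m_{i+1}^2)/d_i, a_{i+1} = floor((a_0 + m_{i+1})/d_{i+1}):
  m_1 = 1*35 - 0 = 35, d_1 = (1248 - 35^2)/1 = 23/1 = 23, a_1 = floor((35 + 35)/23) = 3.
  m_2 = 23*3 - 35 = 34, d_2 = (1248 - 34^2)/23 = 92/23 = 4, a_2 = floor((35 + 34)/4) = 17.
  m_3 = 4*17 - 34 = 34, d_3 = (1248 - 34^2)/4 = 92/4 = 23, a_3 = floor((35 + 34)/23) = 3.
  m_4 = 23*3 - 34 = 35, d_4 = (1248 - 35^2)/23 = 23/23 = 1, a_4 = floor((35 + 35)/1) = 70.
  m_5 = 1*70 - 35 = 35, d_5 = (1248 - 35^2)/1 = 23/1 = 23: (m_5, d_5) = (m_1, d_1) = (35, 23), so from here the quotients repeat a_1, ..., a_4; the period length is 4.
So sqrt(1248) = [35; (3, 17, 3, 70)] with period length k = 4.
k is even, so the fundamental solution of x^2 - 1248y^2 = 1 is (p_{k-1}, q_{k-1}) = (p_3, q_3); compute convergents through index 3.
Convergents (p_i = a_i*p_{i-1} + p_{i-2}, q_i = a_i*q_{i-1} + q_{i-2} with p_{-2}=0, p_{-1}=1, q_{-2}=1, q_{-1}=0):
  i=0: a_0=35, p_0 = 35*1 + 0 = 35, q_0 = 35*0 + 1 = 1.
  i=1: a_1=3, p_1 = 3*35 + 1 = 106, q_1 = 3*1 + 0 = 3.
  i=2: a_2=17, p_2 = 17*106 + 35 = 1837, q_2 = 17*3 + 1 = 52.
  i=3: a_3=3, p_3 = 3*1837 + 106 = 5617, q_3 = 3*52 + 3 = 159.
Check: 5617^2 - 1248*159^2 = 31550689 - 31550688 = 1, so (x, y) = (5617, 159) solves the equation, and by the theorem it is the least positive solution.

(x, y) = (5617, 159)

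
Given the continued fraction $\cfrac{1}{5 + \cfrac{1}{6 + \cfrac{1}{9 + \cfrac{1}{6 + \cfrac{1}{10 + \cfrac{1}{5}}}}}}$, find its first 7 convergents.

0/1, 1/5, 6/31, 55/284, 336/1735, 3415/17634, 17411/89905

Using the convergent recurrence p_i = a_i*p_{i-1} + p_{i-2}, q_i = a_i*q_{i-1} + q_{i-2} with p_{-2}=0, p_{-1}=1, q_{-2}=1, q_{-1}=0:
  i=0: a_0=0, p_0 = 0*1 + 0 = 0, q_0 = 0*0 + 1 = 1.
  i=1: a_1=5, p_1 = 5*0 + 1 = 1, q_1 = 5*1 + 0 = 5.
  i=2: a_2=6, p_2 = 6*1 + 0 = 6, q_2 = 6*5 + 1 = 31.
  i=3: a_3=9, p_3 = 9*6 + 1 = 55, q_3 = 9*31 + 5 = 284.
  i=4: a_4=6, p_4 = 6*55 + 6 = 336, q_4 = 6*284 + 31 = 1735.
  i=5: a_5=10, p_5 = 10*336 + 55 = 3415, q_5 = 10*1735 + 284 = 17634.
  i=6: a_6=5, p_6 = 5*3415 + 336 = 17411, q_6 = 5*17634 + 1735 = 89905.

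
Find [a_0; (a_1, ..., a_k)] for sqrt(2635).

[51; (3, 102)]

Write x_i = (sqrt(2635) + m_i)/d_i with (m_0, d_0) = (0, 1). a_0 = floor(sqrt(2635)) = 51, since 51^2 = 2601 <= 2635 < 2704 = 52^2.
Iterate m_{i+1} = d_i*a_i - m_i, d_{i+1} = (2635 - m_{i+1}^2)/d_i, a_{i+1} = floor((a_0 + m_{i+1})/d_{i+1}):
  m_1 = 1*51 - 0 = 51, d_1 = (2635 - 51^2)/1 = 34/1 = 34, a_1 = floor((51 + 51)/34) = 3.
  m_2 = 34*3 - 51 = 51, d_2 = (2635 - 51^2)/34 = 34/34 = 1, a_2 = floor((51 + 51)/1) = 102.
  m_3 = 1*102 - 51 = 51, d_3 = (2635 - 51^2)/1 = 34/1 = 34: (m_3, d_3) = (m_1, d_1) = (51, 34), so from here the quotients repeat a_1, a_2; the period length is 2.
Hence the expansion of sqrt(2635) is a_0 = 51 followed by the repeating block 3, 102 (period 2).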